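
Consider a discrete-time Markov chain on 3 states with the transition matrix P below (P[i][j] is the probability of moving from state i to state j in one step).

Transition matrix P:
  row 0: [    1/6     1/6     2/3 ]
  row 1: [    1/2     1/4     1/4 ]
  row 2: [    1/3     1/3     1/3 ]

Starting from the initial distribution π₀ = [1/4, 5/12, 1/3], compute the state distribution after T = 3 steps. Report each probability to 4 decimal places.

π = [0.3226, 0.2597, 0.4177]

t=0: π = [0.2500, 0.4167, 0.3333]
t=1: π = [0.3611, 0.2569, 0.3819]
t=2: π = [0.3160, 0.2517, 0.4323]
t=3: π = [0.3226, 0.2597, 0.4177]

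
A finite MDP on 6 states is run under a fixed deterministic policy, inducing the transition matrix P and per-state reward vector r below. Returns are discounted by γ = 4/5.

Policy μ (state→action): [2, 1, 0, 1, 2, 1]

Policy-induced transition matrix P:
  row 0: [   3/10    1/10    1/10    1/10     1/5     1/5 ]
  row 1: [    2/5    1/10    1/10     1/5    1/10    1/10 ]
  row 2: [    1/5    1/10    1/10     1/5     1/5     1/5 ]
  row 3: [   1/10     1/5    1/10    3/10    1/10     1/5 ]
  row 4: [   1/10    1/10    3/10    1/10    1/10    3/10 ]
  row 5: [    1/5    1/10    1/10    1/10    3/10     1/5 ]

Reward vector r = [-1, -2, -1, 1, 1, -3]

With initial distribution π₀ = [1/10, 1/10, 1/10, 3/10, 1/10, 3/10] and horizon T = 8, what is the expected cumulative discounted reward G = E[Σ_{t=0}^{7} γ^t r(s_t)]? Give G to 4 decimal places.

t=0: π = [0.1000, 0.1000, 0.1000, 0.3000, 0.1000, 0.3000], E[r] = -0.9000, γ^t·E[r] = -0.900000, running G = -0.900000
t=1: π = [0.1900, 0.1300, 0.1200, 0.1800, 0.1800, 0.2000], E[r] = -0.8100, γ^t·E[r] = -0.648000, running G = -1.548000
t=2: π = [0.2090, 0.1180, 0.1360, 0.1610, 0.1710, 0.2050], E[r] = -0.8640, γ^t·E[r] = -0.552960, running G = -2.100960
t=3: π = [0.2113, 0.1161, 0.1342, 0.1576, 0.1755, 0.2053], E[r] = -0.8605, γ^t·E[r] = -0.440576, running G = -2.541536
t=4: π = [0.2110, 0.1158, 0.1351, 0.1566, 0.1756, 0.2059], E[r] = -0.8633, γ^t·E[r] = -0.353616, running G = -2.895152
t=5: π = [0.2110, 0.1157, 0.1351, 0.1564, 0.1758, 0.2060], E[r] = -0.8632, γ^t·E[r] = -0.282863, running G = -3.178015
t=6: π = [0.2110, 0.1156, 0.1352, 0.1564, 0.1758, 0.2060], E[r] = -0.8633, γ^t·E[r] = -0.226316, running G = -3.404331
t=7: π = [0.2110, 0.1156, 0.1352, 0.1564, 0.1758, 0.2060], E[r] = -0.8633, γ^t·E[r] = -0.181053, running G = -3.585384

G = -3.5854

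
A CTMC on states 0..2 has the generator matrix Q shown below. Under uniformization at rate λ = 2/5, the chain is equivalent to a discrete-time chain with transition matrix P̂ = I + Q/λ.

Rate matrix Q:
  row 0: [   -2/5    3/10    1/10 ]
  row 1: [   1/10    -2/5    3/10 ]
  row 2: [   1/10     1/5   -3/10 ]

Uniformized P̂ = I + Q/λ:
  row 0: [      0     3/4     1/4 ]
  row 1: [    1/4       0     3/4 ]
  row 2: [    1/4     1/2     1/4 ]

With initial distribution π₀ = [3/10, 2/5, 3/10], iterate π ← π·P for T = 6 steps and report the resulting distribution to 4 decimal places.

t=0: π = [0.3000, 0.4000, 0.3000]
t=1: π = [0.1750, 0.3750, 0.4500]
t=2: π = [0.2063, 0.3563, 0.4375]
t=3: π = [0.1984, 0.3734, 0.4281]
t=4: π = [0.2004, 0.3629, 0.4367]
t=5: π = [0.1999, 0.3687, 0.4314]
t=6: π = [0.2000, 0.3656, 0.4343]

π = [0.2000, 0.3656, 0.4343]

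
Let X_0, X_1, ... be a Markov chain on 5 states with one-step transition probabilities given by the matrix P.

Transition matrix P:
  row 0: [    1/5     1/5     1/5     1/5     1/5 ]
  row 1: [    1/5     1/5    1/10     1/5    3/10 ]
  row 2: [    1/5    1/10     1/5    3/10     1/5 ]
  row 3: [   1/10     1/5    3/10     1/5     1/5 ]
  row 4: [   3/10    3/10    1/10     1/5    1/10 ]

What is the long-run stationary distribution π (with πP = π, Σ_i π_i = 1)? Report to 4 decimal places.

Balance equations π_j = Σ_i π_i·P[i][j]:
  π_0 = 1/5·π_0 + 1/5·π_1 + 1/5·π_2 + 1/10·π_3 + 3/10·π_4
  π_1 = 1/5·π_0 + 1/5·π_1 + 1/10·π_2 + 1/5·π_3 + 3/10·π_4
  π_2 = 1/5·π_0 + 1/10·π_1 + 1/5·π_2 + 3/10·π_3 + 1/10·π_4
  π_3 = 1/5·π_0 + 1/5·π_1 + 3/10·π_2 + 1/5·π_3 + 1/5·π_4
  normalize: π_0 + π_1 + π_2 + π_3 + π_4 = 1
Solving the linear system gives exactly π = [705/3557, 718/3557, 646/3557, 776/3557, 712/3557].

π = [0.1982, 0.2019, 0.1816, 0.2182, 0.2002]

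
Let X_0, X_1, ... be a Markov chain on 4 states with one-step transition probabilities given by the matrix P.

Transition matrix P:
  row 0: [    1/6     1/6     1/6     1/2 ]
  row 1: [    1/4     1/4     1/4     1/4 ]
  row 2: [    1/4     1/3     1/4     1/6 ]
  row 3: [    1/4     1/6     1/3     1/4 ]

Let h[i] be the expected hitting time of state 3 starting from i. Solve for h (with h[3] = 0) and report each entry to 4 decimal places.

First-step conditioning: h[3] = 0; for i ≠ 3, h[i] = 1 + Σ_k P[i][k]·h[k].
  h[0] = 1 + 1/6·h[0] + 1/6·h[1] + 1/6·h[2]
  h[1] = 1 + 1/4·h[0] + 1/4·h[1] + 1/4·h[2]
  h[2] = 1 + 1/4·h[0] + 1/3·h[1] + 1/4·h[2]
Solving the 3×3 linear system over states ≠ 3 gives exactly h = [119/45, 52/15, 169/45, 0] (h[3] = 0 is the target).

h = [2.6444, 3.4667, 3.7556, 0.0000]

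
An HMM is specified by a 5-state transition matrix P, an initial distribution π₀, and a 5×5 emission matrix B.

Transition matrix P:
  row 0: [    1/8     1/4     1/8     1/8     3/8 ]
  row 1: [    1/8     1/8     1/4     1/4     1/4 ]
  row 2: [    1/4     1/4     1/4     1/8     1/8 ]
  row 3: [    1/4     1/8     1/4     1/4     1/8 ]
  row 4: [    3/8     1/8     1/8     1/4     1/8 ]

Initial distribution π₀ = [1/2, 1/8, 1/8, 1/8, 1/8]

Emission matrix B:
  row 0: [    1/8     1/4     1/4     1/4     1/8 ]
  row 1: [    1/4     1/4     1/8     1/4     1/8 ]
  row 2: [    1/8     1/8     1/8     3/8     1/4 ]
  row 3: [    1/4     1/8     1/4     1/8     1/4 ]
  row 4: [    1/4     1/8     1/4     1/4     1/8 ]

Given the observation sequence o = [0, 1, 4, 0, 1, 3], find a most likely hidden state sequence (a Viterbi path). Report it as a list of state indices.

t=0: δ = [6.250e-02, 3.125e-02, 1.562e-02, 3.125e-02, 3.125e-02]  (obs o_0=0)
t=1: δ = [2.930e-03, 3.906e-03, 9.766e-04, 9.766e-04, 2.930e-03]  ψ = [4, 0, 0, 0, 0]  (obs o_1=1)
t=2: δ = [1.373e-04, 9.155e-05, 2.441e-04, 2.441e-04, 1.373e-04]  ψ = [4, 0, 1, 1, 0]  (obs o_2=4)
t=3: δ = [7.629e-06, 1.526e-05, 7.629e-06, 1.526e-05, 1.287e-05]  ψ = [2, 2, 2, 3, 0]  (obs o_3=0)
t=4: δ = [1.207e-06, 4.768e-07, 4.768e-07, 4.768e-07, 4.768e-07]  ψ = [4, 0, 1, 1, 1]  (obs o_4=1)
t=5: δ = [4.470e-08, 7.544e-08, 5.658e-08, 1.886e-08, 1.132e-07]  ψ = [4, 0, 0, 0, 0]  (obs o_5=3)
backtrack: best end state = 4; path = [0, 4, 0, 4, 0, 4]

path = [0, 4, 0, 4, 0, 4]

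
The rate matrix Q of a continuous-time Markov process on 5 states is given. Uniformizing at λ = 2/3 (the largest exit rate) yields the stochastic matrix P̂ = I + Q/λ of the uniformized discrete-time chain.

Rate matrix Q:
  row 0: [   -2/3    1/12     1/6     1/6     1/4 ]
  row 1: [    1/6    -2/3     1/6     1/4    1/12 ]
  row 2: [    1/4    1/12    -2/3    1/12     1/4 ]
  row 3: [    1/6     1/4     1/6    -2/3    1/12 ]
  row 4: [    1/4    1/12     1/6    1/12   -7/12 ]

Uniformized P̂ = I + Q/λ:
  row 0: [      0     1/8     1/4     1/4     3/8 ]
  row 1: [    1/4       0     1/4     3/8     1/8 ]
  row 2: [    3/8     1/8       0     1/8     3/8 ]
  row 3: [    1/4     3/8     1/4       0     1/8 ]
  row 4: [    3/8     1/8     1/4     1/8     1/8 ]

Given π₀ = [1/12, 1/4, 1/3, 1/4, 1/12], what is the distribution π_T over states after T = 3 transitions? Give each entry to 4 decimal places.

t=0: π = [0.0833, 0.2500, 0.3333, 0.2500, 0.0833]
t=1: π = [0.2813, 0.1563, 0.1667, 0.1667, 0.2292]
t=2: π = [0.2292, 0.1471, 0.2083, 0.1784, 0.2370]
t=3: π = [0.2484, 0.1512, 0.1979, 0.1681, 0.2344]

π = [0.2484, 0.1512, 0.1979, 0.1681, 0.2344]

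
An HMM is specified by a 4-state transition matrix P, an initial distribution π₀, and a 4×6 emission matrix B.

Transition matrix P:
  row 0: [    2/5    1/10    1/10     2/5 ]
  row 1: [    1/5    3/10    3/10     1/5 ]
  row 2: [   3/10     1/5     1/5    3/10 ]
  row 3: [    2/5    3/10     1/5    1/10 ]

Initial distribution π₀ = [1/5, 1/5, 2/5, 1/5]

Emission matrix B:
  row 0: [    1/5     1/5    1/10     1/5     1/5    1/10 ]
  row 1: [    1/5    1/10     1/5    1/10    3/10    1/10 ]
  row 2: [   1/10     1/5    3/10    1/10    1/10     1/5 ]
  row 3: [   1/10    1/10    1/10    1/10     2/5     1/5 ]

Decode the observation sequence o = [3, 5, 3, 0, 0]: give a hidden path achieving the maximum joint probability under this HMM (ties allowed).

path = [0, 3, 0, 0, 0]

t=0: δ = [4.000e-02, 2.000e-02, 4.000e-02, 2.000e-02]  (obs o_0=3)
t=1: δ = [1.600e-03, 8.000e-04, 1.600e-03, 3.200e-03]  ψ = [0, 2, 2, 0]  (obs o_1=5)
t=2: δ = [2.560e-04, 9.600e-05, 6.400e-05, 6.400e-05]  ψ = [3, 3, 3, 0]  (obs o_2=3)
t=3: δ = [2.048e-05, 5.760e-06, 2.880e-06, 1.024e-05]  ψ = [0, 1, 1, 0]  (obs o_3=0)
t=4: δ = [1.638e-06, 6.144e-07, 2.048e-07, 8.192e-07]  ψ = [0, 3, 0, 0]  (obs o_4=0)
backtrack: best end state = 0; path = [0, 3, 0, 0, 0]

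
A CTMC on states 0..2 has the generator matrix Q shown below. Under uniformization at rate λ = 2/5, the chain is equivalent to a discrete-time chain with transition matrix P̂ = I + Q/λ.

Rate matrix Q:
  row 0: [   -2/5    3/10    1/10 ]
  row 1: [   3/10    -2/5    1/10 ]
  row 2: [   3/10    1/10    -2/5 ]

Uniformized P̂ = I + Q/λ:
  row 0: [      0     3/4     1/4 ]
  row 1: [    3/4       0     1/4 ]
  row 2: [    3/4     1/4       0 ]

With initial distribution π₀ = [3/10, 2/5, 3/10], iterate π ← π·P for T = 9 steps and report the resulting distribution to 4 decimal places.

π = [0.4382, 0.3618, 0.2000]

t=0: π = [0.3000, 0.4000, 0.3000]
t=1: π = [0.5250, 0.3000, 0.1750]
t=2: π = [0.3563, 0.4375, 0.2063]
t=3: π = [0.4828, 0.3188, 0.1984]
t=4: π = [0.3879, 0.4117, 0.2004]
t=5: π = [0.4591, 0.3410, 0.1999]
t=6: π = [0.4057, 0.3943, 0.2000]
t=7: π = [0.4457, 0.3543, 0.2000]
t=8: π = [0.4157, 0.3843, 0.2000]
t=9: π = [0.4382, 0.3618, 0.2000]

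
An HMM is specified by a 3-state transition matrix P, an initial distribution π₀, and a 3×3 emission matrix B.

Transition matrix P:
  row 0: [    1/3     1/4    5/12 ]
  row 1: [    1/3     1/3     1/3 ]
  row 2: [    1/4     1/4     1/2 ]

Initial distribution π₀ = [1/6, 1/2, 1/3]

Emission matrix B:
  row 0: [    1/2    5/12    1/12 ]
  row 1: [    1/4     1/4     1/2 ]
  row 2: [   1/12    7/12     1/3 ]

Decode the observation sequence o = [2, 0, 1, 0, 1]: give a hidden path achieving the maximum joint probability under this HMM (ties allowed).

t=0: δ = [1.389e-02, 2.500e-01, 1.111e-01]  (obs o_0=2)
t=1: δ = [4.167e-02, 2.083e-02, 6.944e-03]  ψ = [1, 1, 1]  (obs o_1=0)
t=2: δ = [5.787e-03, 2.604e-03, 1.013e-02]  ψ = [0, 0, 0]  (obs o_2=1)
t=3: δ = [1.266e-03, 6.330e-04, 4.220e-04]  ψ = [2, 2, 2]  (obs o_3=0)
t=4: δ = [1.758e-04, 7.912e-05, 3.077e-04]  ψ = [0, 0, 0]  (obs o_4=1)
backtrack: best end state = 2; path = [1, 0, 2, 0, 2]

path = [1, 0, 2, 0, 2]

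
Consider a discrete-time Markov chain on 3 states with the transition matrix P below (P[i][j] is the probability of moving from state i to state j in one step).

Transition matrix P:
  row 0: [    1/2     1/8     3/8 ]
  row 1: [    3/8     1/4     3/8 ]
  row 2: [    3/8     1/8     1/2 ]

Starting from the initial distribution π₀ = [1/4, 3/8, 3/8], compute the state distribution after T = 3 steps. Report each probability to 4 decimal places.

t=0: π = [0.2500, 0.3750, 0.3750]
t=1: π = [0.4063, 0.1719, 0.4219]
t=2: π = [0.4258, 0.1465, 0.4277]
t=3: π = [0.4282, 0.1433, 0.4285]

π = [0.4282, 0.1433, 0.4285]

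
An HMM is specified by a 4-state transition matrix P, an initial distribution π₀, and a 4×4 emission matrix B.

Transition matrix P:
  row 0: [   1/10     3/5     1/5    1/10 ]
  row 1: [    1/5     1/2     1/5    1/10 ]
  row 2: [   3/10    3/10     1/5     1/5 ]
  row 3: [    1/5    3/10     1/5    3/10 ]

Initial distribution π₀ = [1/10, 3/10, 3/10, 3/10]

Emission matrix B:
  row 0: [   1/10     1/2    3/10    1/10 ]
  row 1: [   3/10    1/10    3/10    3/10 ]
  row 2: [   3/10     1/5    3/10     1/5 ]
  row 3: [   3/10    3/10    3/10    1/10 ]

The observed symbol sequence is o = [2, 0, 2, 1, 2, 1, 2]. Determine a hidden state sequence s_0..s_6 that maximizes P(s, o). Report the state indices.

t=0: δ = [3.000e-02, 9.000e-02, 9.000e-02, 9.000e-02]  (obs o_0=2)
t=1: δ = [2.700e-03, 1.350e-02, 5.400e-03, 8.100e-03]  ψ = [2, 1, 1, 3]  (obs o_1=0)
t=2: δ = [8.100e-04, 2.025e-03, 8.100e-04, 7.290e-04]  ψ = [1, 1, 1, 3]  (obs o_2=2)
t=3: δ = [2.025e-04, 1.012e-04, 8.100e-05, 6.561e-05]  ψ = [1, 1, 1, 3]  (obs o_3=1)
t=4: δ = [7.290e-06, 3.645e-05, 1.215e-05, 6.075e-06]  ψ = [2, 0, 0, 0]  (obs o_4=2)
t=5: δ = [3.645e-06, 1.822e-06, 1.458e-06, 1.093e-06]  ψ = [1, 1, 1, 1]  (obs o_5=1)
t=6: δ = [1.312e-07, 6.561e-07, 2.187e-07, 1.093e-07]  ψ = [2, 0, 0, 0]  (obs o_6=2)
backtrack: best end state = 1; path = [1, 1, 1, 0, 1, 0, 1]

path = [1, 1, 1, 0, 1, 0, 1]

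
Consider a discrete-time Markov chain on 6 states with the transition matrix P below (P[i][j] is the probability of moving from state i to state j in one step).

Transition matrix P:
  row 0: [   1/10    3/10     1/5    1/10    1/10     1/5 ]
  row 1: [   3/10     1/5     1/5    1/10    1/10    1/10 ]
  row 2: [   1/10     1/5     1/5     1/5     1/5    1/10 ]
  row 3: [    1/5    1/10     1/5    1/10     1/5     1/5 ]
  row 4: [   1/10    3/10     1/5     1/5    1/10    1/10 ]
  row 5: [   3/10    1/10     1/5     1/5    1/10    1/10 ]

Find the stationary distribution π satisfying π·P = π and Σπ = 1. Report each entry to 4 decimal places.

π = [0.1820, 0.2037, 0.2000, 0.1468, 0.1347, 0.1329]

Balance equations π_j = Σ_i π_i·P[i][j]:
  π_0 = 1/10·π_0 + 3/10·π_1 + 1/10·π_2 + 1/5·π_3 + 1/10·π_4 + 3/10·π_5
  π_1 = 3/10·π_0 + 1/5·π_1 + 1/5·π_2 + 1/10·π_3 + 3/10·π_4 + 1/10·π_5
  π_2 = 1/5·π_0 + 1/5·π_1 + 1/5·π_2 + 1/5·π_3 + 1/5·π_4 + 1/5·π_5
  π_3 = 1/10·π_0 + 1/10·π_1 + 1/5·π_2 + 1/10·π_3 + 1/5·π_4 + 1/5·π_5
  π_4 = 1/10·π_0 + 1/10·π_1 + 1/5·π_2 + 1/5·π_3 + 1/10·π_4 + 1/10·π_5
  normalize: π_0 + π_1 + π_2 + π_3 + π_4 + π_5 = 1
Solving the linear system gives exactly π = [2678/14715, 11/54, 1/5, 4319/29430, 7927/58860, 869/6540].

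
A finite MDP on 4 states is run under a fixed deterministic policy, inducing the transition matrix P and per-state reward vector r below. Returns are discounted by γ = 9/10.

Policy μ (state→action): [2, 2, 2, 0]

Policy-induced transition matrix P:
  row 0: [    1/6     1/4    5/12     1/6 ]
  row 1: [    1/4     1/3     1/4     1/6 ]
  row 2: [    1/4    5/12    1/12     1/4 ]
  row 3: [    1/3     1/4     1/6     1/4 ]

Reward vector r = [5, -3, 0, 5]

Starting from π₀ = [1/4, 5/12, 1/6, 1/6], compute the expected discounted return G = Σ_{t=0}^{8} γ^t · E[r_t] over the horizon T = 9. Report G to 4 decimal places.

G = 7.4533

t=0: π = [0.2500, 0.4167, 0.1667, 0.1667], E[r] = 0.8333, γ^t·E[r] = 0.833333, running G = 0.833333
t=1: π = [0.2431, 0.3125, 0.2500, 0.1944], E[r] = 1.2500, γ^t·E[r] = 1.125000, running G = 1.958333
t=2: π = [0.2459, 0.3177, 0.2326, 0.2037], E[r] = 1.2951, γ^t·E[r] = 1.049063, running G = 3.007396
t=3: π = [0.2465, 0.3152, 0.2352, 0.2030], E[r] = 1.3018, γ^t·E[r] = 0.949008, running G = 3.956404
t=4: π = [0.2464, 0.3155, 0.2350, 0.2032], E[r] = 1.3014, γ^t·E[r] = 0.853854, running G = 4.810258
t=5: π = [0.2464, 0.3154, 0.2350, 0.2032], E[r] = 1.3016, γ^t·E[r] = 0.768553, running G = 5.578810
t=6: π = [0.2464, 0.3154, 0.2350, 0.2032], E[r] = 1.3015, γ^t·E[r] = 0.691691, running G = 6.270501
t=7: π = [0.2464, 0.3154, 0.2350, 0.2032], E[r] = 1.3015, γ^t·E[r] = 0.622523, running G = 6.893024
t=8: π = [0.2464, 0.3154, 0.2350, 0.2032], E[r] = 1.3015, γ^t·E[r] = 0.560270, running G = 7.453294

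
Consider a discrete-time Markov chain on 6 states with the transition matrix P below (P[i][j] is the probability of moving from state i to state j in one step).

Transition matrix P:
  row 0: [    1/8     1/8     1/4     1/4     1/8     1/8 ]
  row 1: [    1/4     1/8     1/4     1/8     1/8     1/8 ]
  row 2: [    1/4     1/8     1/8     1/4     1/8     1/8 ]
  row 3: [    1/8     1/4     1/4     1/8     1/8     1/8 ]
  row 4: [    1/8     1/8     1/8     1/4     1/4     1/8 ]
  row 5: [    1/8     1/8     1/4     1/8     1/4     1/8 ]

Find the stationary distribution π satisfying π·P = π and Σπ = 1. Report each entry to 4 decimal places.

Balance equations π_j = Σ_i π_i·P[i][j]:
  π_0 = 1/8·π_0 + 1/4·π_1 + 1/4·π_2 + 1/8·π_3 + 1/8·π_4 + 1/8·π_5
  π_1 = 1/8·π_0 + 1/8·π_1 + 1/8·π_2 + 1/4·π_3 + 1/8·π_4 + 1/8·π_5
  π_2 = 1/4·π_0 + 1/4·π_1 + 1/8·π_2 + 1/4·π_3 + 1/8·π_4 + 1/4·π_5
  π_3 = 1/4·π_0 + 1/8·π_1 + 1/4·π_2 + 1/8·π_3 + 1/4·π_4 + 1/8·π_5
  π_4 = 1/8·π_0 + 1/8·π_1 + 1/8·π_2 + 1/8·π_3 + 1/4·π_4 + 1/4·π_5
  normalize: π_0 + π_1 + π_2 + π_3 + π_4 + π_5 = 1
Solving the linear system gives exactly π = [778/4599, 87/584, 103/504, 14/73, 9/56, 1/8].

π = [0.1692, 0.1490, 0.2044, 0.1918, 0.1607, 0.1250]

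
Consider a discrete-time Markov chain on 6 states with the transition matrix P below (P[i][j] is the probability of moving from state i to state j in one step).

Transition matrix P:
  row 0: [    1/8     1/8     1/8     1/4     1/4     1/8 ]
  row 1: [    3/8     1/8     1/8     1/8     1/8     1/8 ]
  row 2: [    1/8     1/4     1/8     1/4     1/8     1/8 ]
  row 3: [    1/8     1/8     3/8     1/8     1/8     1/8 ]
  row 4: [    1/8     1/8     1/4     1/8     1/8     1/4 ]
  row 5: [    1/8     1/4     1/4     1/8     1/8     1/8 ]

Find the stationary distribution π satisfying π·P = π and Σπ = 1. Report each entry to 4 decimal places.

π = [0.1671, 0.1684, 0.2040, 0.1714, 0.1459, 0.1432]

Balance equations π_j = Σ_i π_i·P[i][j]:
  π_0 = 1/8·π_0 + 3/8·π_1 + 1/8·π_2 + 1/8·π_3 + 1/8·π_4 + 1/8·π_5
  π_1 = 1/8·π_0 + 1/8·π_1 + 1/4·π_2 + 1/8·π_3 + 1/8·π_4 + 1/4·π_5
  π_2 = 1/8·π_0 + 1/8·π_1 + 1/8·π_2 + 3/8·π_3 + 1/4·π_4 + 1/4·π_5
  π_3 = 1/4·π_0 + 1/8·π_1 + 1/4·π_2 + 1/8·π_3 + 1/8·π_4 + 1/8·π_5
  π_4 = 1/4·π_0 + 1/8·π_1 + 1/8·π_2 + 1/8·π_3 + 1/8·π_4 + 1/8·π_5
  normalize: π_0 + π_1 + π_2 + π_3 + π_4 + π_5 = 1
Solving the linear system gives exactly π = [3529/21119, 7113/42238, 4308/21119, 7239/42238, 3081/21119, 3025/21119].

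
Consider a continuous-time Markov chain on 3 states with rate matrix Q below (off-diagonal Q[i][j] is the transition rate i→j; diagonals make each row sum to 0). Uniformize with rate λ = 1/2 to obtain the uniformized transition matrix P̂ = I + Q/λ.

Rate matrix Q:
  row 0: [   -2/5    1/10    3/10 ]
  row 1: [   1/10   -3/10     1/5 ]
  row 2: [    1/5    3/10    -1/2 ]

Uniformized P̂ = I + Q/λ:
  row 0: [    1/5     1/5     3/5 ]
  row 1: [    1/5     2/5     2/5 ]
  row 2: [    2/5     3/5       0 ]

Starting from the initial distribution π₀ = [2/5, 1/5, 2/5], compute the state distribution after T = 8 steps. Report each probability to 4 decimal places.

π = [0.2647, 0.4117, 0.3236]

t=0: π = [0.4000, 0.2000, 0.4000]
t=1: π = [0.2800, 0.4000, 0.3200]
t=2: π = [0.2640, 0.4080, 0.3280]
t=3: π = [0.2656, 0.4128, 0.3216]
t=4: π = [0.2643, 0.4112, 0.3245]
t=5: π = [0.2649, 0.4120, 0.3231]
t=6: π = [0.2646, 0.4116, 0.3238]
t=7: π = [0.2648, 0.4118, 0.3234]
t=8: π = [0.2647, 0.4117, 0.3236]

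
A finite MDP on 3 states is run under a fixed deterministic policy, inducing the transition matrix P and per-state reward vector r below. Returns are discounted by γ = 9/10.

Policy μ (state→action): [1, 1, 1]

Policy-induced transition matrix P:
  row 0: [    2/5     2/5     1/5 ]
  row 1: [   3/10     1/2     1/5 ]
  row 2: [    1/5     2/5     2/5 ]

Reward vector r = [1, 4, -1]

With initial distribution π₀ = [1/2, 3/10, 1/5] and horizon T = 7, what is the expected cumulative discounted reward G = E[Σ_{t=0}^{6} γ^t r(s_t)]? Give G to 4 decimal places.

t=0: π = [0.5000, 0.3000, 0.2000], E[r] = 1.5000, γ^t·E[r] = 1.500000, running G = 1.500000
t=1: π = [0.3300, 0.4300, 0.2400], E[r] = 1.8100, γ^t·E[r] = 1.629000, running G = 3.129000
t=2: π = [0.3090, 0.4430, 0.2480], E[r] = 1.8330, γ^t·E[r] = 1.484730, running G = 4.613730
t=3: π = [0.3061, 0.4443, 0.2496], E[r] = 1.8337, γ^t·E[r] = 1.336767, running G = 5.950497
t=4: π = [0.3057, 0.4444, 0.2499], E[r] = 1.8335, γ^t·E[r] = 1.202927, running G = 7.153424
t=5: π = [0.3056, 0.4444, 0.2500], E[r] = 1.8334, γ^t·E[r] = 1.082581, running G = 8.236005
t=6: π = [0.3056, 0.4444, 0.2500], E[r] = 1.8333, γ^t·E[r] = 0.974312, running G = 9.210317

G = 9.2103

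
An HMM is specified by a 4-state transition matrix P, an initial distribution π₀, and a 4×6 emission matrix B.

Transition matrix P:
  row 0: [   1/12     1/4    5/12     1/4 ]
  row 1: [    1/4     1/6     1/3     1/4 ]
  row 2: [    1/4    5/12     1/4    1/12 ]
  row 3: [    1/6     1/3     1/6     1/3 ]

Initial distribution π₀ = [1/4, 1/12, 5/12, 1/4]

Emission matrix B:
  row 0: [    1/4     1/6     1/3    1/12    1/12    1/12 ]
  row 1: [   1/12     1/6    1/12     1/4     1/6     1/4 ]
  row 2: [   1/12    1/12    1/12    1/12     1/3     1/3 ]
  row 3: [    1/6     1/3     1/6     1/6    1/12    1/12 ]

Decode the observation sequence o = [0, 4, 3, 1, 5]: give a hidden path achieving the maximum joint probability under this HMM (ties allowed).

t=0: δ = [6.250e-02, 6.944e-03, 3.472e-02, 4.167e-02]  (obs o_0=0)
t=1: δ = [7.234e-04, 2.604e-03, 8.681e-03, 1.302e-03]  ψ = [2, 0, 0, 0]  (obs o_1=4)
t=2: δ = [1.808e-04, 9.042e-04, 1.808e-04, 1.206e-04]  ψ = [2, 2, 2, 2]  (obs o_2=3)
t=3: δ = [3.768e-05, 2.512e-05, 2.512e-05, 7.535e-05]  ψ = [1, 1, 1, 1]  (obs o_3=1)
t=4: δ = [1.047e-06, 6.279e-06, 5.233e-06, 2.093e-06]  ψ = [3, 3, 0, 3]  (obs o_4=5)
backtrack: best end state = 1; path = [0, 2, 1, 3, 1]

path = [0, 2, 1, 3, 1]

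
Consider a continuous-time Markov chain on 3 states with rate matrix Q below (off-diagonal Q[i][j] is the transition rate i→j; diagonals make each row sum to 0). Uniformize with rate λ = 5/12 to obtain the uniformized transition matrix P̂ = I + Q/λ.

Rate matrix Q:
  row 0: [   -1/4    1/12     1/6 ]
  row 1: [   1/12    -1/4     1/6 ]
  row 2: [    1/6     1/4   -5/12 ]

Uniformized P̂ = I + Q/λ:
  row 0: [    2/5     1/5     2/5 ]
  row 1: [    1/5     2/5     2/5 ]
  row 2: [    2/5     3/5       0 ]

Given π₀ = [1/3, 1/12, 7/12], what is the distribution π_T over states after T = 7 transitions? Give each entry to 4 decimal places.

π = [0.3216, 0.3932, 0.2852]

t=0: π = [0.3333, 0.0833, 0.5833]
t=1: π = [0.3833, 0.4500, 0.1667]
t=2: π = [0.3100, 0.3567, 0.3333]
t=3: π = [0.3287, 0.4047, 0.2667]
t=4: π = [0.3191, 0.3876, 0.2933]
t=5: π = [0.3225, 0.3949, 0.2827]
t=6: π = [0.3210, 0.3920, 0.2869]
t=7: π = [0.3216, 0.3932, 0.2852]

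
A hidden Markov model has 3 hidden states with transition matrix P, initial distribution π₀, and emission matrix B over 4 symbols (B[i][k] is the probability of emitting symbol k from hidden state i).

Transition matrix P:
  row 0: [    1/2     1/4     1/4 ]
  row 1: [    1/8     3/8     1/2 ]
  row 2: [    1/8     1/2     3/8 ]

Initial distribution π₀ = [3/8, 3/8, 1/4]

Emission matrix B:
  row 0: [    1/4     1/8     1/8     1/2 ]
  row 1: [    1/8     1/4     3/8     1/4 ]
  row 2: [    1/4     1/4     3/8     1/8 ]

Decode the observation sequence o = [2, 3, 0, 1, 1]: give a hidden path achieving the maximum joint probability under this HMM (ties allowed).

t=0: δ = [4.688e-02, 1.406e-01, 9.375e-02]  (obs o_0=2)
t=1: δ = [1.172e-02, 1.318e-02, 8.789e-03]  ψ = [0, 1, 1]  (obs o_1=3)
t=2: δ = [1.465e-03, 6.180e-04, 1.648e-03]  ψ = [0, 1, 1]  (obs o_2=0)
t=3: δ = [9.155e-05, 2.060e-04, 1.545e-04]  ψ = [0, 2, 2]  (obs o_3=1)
t=4: δ = [5.722e-06, 1.931e-05, 2.575e-05]  ψ = [0, 1, 1]  (obs o_4=1)
backtrack: best end state = 2; path = [1, 1, 2, 1, 2]

path = [1, 1, 2, 1, 2]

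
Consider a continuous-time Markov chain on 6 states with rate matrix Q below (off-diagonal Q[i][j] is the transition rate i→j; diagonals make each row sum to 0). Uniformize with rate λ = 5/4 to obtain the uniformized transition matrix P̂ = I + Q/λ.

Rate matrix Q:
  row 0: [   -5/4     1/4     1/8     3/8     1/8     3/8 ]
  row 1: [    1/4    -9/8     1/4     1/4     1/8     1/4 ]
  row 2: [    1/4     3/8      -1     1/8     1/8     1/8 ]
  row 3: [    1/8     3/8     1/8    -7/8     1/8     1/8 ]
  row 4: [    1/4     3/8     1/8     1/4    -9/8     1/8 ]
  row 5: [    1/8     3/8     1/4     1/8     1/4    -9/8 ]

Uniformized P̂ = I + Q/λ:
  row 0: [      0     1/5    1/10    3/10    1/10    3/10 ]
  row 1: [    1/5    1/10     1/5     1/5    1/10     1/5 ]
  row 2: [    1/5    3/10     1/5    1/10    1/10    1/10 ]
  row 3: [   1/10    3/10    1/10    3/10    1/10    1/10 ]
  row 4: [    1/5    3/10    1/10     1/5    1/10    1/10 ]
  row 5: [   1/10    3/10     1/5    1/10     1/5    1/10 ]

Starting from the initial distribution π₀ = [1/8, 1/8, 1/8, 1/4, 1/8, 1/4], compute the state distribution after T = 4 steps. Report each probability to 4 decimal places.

t=0: π = [0.1250, 0.1250, 0.1250, 0.2500, 0.1250, 0.2500]
t=1: π = [0.1250, 0.2625, 0.1500, 0.2000, 0.1250, 0.1375]
t=2: π = [0.1413, 0.2350, 0.1550, 0.2038, 0.1138, 0.1513]
t=3: π = [0.1363, 0.2389, 0.1541, 0.2039, 0.1151, 0.1518]
t=4: π = [0.1372, 0.2386, 0.1545, 0.2034, 0.1152, 0.1511]

π = [0.1372, 0.2386, 0.1545, 0.2034, 0.1152, 0.1511]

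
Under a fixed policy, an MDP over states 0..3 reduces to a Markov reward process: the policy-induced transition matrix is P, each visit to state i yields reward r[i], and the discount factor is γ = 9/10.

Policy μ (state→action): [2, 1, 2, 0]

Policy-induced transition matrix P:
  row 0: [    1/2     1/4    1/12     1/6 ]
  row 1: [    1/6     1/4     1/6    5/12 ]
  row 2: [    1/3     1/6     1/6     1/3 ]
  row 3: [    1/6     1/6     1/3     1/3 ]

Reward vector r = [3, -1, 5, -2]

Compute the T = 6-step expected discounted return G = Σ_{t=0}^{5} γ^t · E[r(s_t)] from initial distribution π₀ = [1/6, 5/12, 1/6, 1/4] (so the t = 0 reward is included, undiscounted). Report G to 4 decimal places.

G = 4.0604

t=0: π = [0.1667, 0.4167, 0.1667, 0.2500], E[r] = 0.4167, γ^t·E[r] = 0.416667, running G = 0.416667
t=1: π = [0.2500, 0.2153, 0.1944, 0.3403], E[r] = 0.8264, γ^t·E[r] = 0.743750, running G = 1.160417
t=2: π = [0.2824, 0.2054, 0.2025, 0.3096], E[r] = 1.0353, γ^t·E[r] = 0.838594, running G = 1.999010
t=3: π = [0.2946, 0.2073, 0.1947, 0.3034], E[r] = 1.0433, γ^t·E[r] = 0.760535, running G = 2.759546
t=4: π = [0.2973, 0.2085, 0.1927, 0.3015], E[r] = 1.0438, γ^t·E[r] = 0.684853, running G = 3.444399
t=5: π = [0.2979, 0.2088, 0.1921, 0.3012], E[r] = 1.0432, γ^t·E[r] = 0.616023, running G = 4.060422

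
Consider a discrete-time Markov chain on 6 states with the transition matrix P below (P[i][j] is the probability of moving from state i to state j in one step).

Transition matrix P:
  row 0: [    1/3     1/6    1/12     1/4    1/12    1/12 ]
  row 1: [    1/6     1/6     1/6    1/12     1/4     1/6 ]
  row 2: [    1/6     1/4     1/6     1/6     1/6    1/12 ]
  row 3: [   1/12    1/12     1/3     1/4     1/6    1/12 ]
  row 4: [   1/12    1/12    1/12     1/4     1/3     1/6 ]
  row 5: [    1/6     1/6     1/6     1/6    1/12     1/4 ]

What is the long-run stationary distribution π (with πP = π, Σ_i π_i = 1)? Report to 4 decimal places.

Balance equations π_j = Σ_i π_i·P[i][j]:
  π_0 = 1/3·π_0 + 1/6·π_1 + 1/6·π_2 + 1/12·π_3 + 1/12·π_4 + 1/6·π_5
  π_1 = 1/6·π_0 + 1/6·π_1 + 1/4·π_2 + 1/12·π_3 + 1/12·π_4 + 1/6·π_5
  π_2 = 1/12·π_0 + 1/6·π_1 + 1/6·π_2 + 1/3·π_3 + 1/12·π_4 + 1/6·π_5
  π_3 = 1/4·π_0 + 1/12·π_1 + 1/6·π_2 + 1/4·π_3 + 1/4·π_4 + 1/6·π_5
  π_4 = 1/12·π_0 + 1/4·π_1 + 1/6·π_2 + 1/6·π_3 + 1/3·π_4 + 1/12·π_5
  normalize: π_0 + π_1 + π_2 + π_3 + π_4 + π_5 = 1
Solving the linear system gives exactly π = [7833/48508, 7219/48508, 4149/24254, 9693/48508, 8993/48508, 1618/12127].

π = [0.1615, 0.1488, 0.1711, 0.1998, 0.1854, 0.1334]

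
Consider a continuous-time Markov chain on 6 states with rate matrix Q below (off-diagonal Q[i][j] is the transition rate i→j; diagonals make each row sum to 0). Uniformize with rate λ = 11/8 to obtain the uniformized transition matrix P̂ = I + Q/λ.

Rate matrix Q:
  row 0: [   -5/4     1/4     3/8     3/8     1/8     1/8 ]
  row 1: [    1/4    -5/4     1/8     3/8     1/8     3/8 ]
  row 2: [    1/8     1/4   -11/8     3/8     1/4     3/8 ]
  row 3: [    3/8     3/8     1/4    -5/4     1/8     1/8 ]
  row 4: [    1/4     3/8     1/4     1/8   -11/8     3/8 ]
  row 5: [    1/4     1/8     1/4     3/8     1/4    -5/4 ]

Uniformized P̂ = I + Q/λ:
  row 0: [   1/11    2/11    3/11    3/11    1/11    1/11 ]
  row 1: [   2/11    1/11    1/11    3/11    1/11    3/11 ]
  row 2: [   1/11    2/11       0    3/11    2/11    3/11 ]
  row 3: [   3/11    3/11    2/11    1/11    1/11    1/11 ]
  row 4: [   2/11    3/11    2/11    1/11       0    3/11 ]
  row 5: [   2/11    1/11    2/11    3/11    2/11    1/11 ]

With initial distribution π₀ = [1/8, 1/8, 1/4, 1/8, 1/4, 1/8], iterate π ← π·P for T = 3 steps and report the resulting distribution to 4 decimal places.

t=0: π = [0.1250, 0.1250, 0.2500, 0.1250, 0.2500, 0.1250]
t=1: π = [0.1591, 0.1932, 0.1364, 0.2045, 0.1023, 0.2045]
t=2: π = [0.1736, 0.1736, 0.1539, 0.2169, 0.1126, 0.1694]
t=3: π = [0.1718, 0.1806, 0.1538, 0.2128, 0.1101, 0.1709]

π = [0.1718, 0.1806, 0.1538, 0.2128, 0.1101, 0.1709]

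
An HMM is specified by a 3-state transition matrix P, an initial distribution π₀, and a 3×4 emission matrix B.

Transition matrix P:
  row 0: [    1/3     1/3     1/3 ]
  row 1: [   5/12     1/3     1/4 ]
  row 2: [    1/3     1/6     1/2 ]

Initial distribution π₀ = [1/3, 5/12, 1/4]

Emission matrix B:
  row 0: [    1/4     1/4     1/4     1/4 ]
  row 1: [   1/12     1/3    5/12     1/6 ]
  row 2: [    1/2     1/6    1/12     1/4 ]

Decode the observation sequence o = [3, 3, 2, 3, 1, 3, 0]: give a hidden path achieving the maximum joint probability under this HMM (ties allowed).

t=0: δ = [8.333e-02, 6.944e-02, 6.250e-02]  (obs o_0=3)
t=1: δ = [7.234e-03, 4.630e-03, 7.812e-03]  ψ = [1, 0, 2]  (obs o_1=3)
t=2: δ = [6.510e-04, 1.005e-03, 3.255e-04]  ψ = [2, 0, 2]  (obs o_2=2)
t=3: δ = [1.047e-04, 5.582e-05, 6.279e-05]  ψ = [1, 1, 1]  (obs o_3=3)
t=4: δ = [8.721e-06, 1.163e-05, 5.814e-06]  ψ = [0, 0, 0]  (obs o_4=1)
t=5: δ = [1.211e-06, 6.460e-07, 7.268e-07]  ψ = [1, 1, 0]  (obs o_5=3)
t=6: δ = [1.009e-07, 3.365e-08, 2.019e-07]  ψ = [0, 0, 0]  (obs o_6=0)
backtrack: best end state = 2; path = [1, 0, 1, 0, 1, 0, 2]

path = [1, 0, 1, 0, 1, 0, 2]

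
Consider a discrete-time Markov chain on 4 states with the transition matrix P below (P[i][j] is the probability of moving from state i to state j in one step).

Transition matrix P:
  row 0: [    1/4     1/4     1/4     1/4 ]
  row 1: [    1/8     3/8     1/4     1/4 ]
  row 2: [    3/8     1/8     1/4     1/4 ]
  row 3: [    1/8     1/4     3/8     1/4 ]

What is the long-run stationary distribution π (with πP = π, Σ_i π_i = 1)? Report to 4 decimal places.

π = [0.2232, 0.2455, 0.2813, 0.2500]

Balance equations π_j = Σ_i π_i·P[i][j]:
  π_0 = 1/4·π_0 + 1/8·π_1 + 3/8·π_2 + 1/8·π_3
  π_1 = 1/4·π_0 + 3/8·π_1 + 1/8·π_2 + 1/4·π_3
  π_2 = 1/4·π_0 + 1/4·π_1 + 1/4·π_2 + 3/8·π_3
  normalize: π_0 + π_1 + π_2 + π_3 = 1
Solving the linear system gives exactly π = [25/112, 55/224, 9/32, 1/4].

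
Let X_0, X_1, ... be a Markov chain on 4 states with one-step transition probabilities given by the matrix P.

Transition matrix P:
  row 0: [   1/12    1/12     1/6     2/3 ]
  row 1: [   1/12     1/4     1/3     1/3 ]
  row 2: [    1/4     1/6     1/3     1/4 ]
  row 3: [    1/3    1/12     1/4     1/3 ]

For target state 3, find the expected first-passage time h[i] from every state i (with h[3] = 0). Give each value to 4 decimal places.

h = [1.8786, 2.8371, 2.9137, 0.0000]

First-step conditioning: h[3] = 0; for i ≠ 3, h[i] = 1 + Σ_k P[i][k]·h[k].
  h[0] = 1 + 1/12·h[0] + 1/12·h[1] + 1/6·h[2]
  h[1] = 1 + 1/12·h[0] + 1/4·h[1] + 1/3·h[2]
  h[2] = 1 + 1/4·h[0] + 1/6·h[1] + 1/3·h[2]
Solving the 3×3 linear system over states ≠ 3 gives exactly h = [588/313, 888/313, 912/313, 0] (h[3] = 0 is the target).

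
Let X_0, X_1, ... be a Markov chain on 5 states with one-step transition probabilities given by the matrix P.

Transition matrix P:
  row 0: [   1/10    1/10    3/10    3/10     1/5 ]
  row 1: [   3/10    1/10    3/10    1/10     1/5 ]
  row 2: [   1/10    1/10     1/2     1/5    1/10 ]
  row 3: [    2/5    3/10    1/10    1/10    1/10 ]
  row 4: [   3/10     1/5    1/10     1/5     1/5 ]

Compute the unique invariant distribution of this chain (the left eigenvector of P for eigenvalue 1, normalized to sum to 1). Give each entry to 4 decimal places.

Balance equations π_j = Σ_i π_i·P[i][j]:
  π_0 = 1/10·π_0 + 3/10·π_1 + 1/10·π_2 + 2/5·π_3 + 3/10·π_4
  π_1 = 1/10·π_0 + 1/10·π_1 + 1/10·π_2 + 3/10·π_3 + 1/5·π_4
  π_2 = 3/10·π_0 + 3/10·π_1 + 1/2·π_2 + 1/10·π_3 + 1/10·π_4
  π_3 = 3/10·π_0 + 1/10·π_1 + 1/5·π_2 + 1/10·π_3 + 1/5·π_4
  normalize: π_0 + π_1 + π_2 + π_3 + π_4 = 1
Solving the linear system gives exactly π = [2047/9420, 1439/9420, 683/2355, 442/2355, 239/1570].

π = [0.2173, 0.1528, 0.2900, 0.1877, 0.1522]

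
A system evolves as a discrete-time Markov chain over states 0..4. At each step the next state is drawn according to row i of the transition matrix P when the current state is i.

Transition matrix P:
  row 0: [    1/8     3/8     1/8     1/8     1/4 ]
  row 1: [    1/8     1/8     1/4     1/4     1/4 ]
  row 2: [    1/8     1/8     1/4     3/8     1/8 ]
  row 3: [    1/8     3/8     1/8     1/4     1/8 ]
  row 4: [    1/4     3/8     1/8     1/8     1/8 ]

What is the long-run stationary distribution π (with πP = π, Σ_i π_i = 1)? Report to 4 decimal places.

π = [0.1470, 0.2639, 0.1806, 0.2321, 0.1764]

Balance equations π_j = Σ_i π_i·P[i][j]:
  π_0 = 1/8·π_0 + 1/8·π_1 + 1/8·π_2 + 1/8·π_3 + 1/4·π_4
  π_1 = 3/8·π_0 + 1/8·π_1 + 1/8·π_2 + 3/8·π_3 + 3/8·π_4
  π_2 = 1/8·π_0 + 1/4·π_1 + 1/4·π_2 + 1/8·π_3 + 1/8·π_4
  π_3 = 1/8·π_0 + 1/4·π_1 + 3/8·π_2 + 1/4·π_3 + 1/8·π_4
  normalize: π_0 + π_1 + π_2 + π_3 + π_4 = 1
Solving the linear system gives exactly π = [667/4536, 19/72, 13/72, 13/56, 100/567].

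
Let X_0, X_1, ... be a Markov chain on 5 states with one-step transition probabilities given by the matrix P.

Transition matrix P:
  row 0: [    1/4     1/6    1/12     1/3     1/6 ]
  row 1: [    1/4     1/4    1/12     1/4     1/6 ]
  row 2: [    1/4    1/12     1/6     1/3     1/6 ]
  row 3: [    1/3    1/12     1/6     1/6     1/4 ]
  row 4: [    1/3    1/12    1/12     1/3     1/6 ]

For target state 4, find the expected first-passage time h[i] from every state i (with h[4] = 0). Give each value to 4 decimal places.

h = [5.2741, 5.3086, 5.2710, 4.8947, 0.0000]

First-step conditioning: h[4] = 0; for i ≠ 4, h[i] = 1 + Σ_k P[i][k]·h[k].
  h[0] = 1 + 1/4·h[0] + 1/6·h[1] + 1/12·h[2] + 1/3·h[3]
  h[1] = 1 + 1/4·h[0] + 1/4·h[1] + 1/12·h[2] + 1/4·h[3]
  h[2] = 1 + 1/4·h[0] + 1/12·h[1] + 1/6·h[2] + 1/3·h[3]
  h[3] = 1 + 1/3·h[0] + 1/12·h[1] + 1/6·h[2] + 1/6·h[3]
Solving the 4×4 linear system over states ≠ 4 gives exactly h = [20184/3827, 20316/3827, 20172/3827, 18732/3827, 0] (h[4] = 0 is the target).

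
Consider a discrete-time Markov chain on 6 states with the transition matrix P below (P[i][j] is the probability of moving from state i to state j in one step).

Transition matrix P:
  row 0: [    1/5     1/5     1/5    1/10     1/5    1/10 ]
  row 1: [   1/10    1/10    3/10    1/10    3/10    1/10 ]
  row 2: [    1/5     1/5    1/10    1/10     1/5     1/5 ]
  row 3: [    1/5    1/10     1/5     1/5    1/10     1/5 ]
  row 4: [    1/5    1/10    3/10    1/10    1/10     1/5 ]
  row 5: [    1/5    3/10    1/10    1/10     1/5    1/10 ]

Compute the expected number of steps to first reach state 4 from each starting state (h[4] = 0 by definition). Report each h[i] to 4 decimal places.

h = [4.8253, 4.3863, 4.8214, 5.4054, 0.0000, 4.7818]

First-step conditioning: h[4] = 0; for i ≠ 4, h[i] = 1 + Σ_k P[i][k]·h[k].
  h[0] = 1 + 1/5·h[0] + 1/5·h[1] + 1/5·h[2] + 1/10·h[3] + 1/10·h[5]
  h[1] = 1 + 1/10·h[0] + 1/10·h[1] + 3/10·h[2] + 1/10·h[3] + 1/10·h[5]
  h[2] = 1 + 1/5·h[0] + 1/5·h[1] + 1/10·h[2] + 1/10·h[3] + 1/5·h[5]
  h[3] = 1 + 1/5·h[0] + 1/10·h[1] + 1/5·h[2] + 1/5·h[3] + 1/5·h[5]
  h[5] = 1 + 1/5·h[0] + 3/10·h[1] + 1/10·h[2] + 1/10·h[3] + 1/10·h[5]
Solving the 5×5 linear system over states ≠ 4 gives exactly h = [7320/1517, 6654/1517, 7314/1517, 200/37, 0, 7254/1517] (h[4] = 0 is the target).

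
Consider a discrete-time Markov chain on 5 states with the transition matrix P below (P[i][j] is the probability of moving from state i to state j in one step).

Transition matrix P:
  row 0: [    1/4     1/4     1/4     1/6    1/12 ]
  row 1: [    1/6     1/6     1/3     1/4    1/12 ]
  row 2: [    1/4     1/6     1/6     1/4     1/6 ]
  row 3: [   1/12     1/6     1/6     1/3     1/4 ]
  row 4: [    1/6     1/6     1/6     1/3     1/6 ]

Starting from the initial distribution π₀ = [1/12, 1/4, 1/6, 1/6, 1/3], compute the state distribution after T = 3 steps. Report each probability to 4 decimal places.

π = [0.1761, 0.1813, 0.2115, 0.2715, 0.1596]

t=0: π = [0.0833, 0.2500, 0.1667, 0.1667, 0.3333]
t=1: π = [0.1736, 0.1736, 0.2153, 0.2847, 0.1528]
t=2: π = [0.1753, 0.1811, 0.2101, 0.2720, 0.1615]
t=3: π = [0.1761, 0.1813, 0.2115, 0.2715, 0.1596]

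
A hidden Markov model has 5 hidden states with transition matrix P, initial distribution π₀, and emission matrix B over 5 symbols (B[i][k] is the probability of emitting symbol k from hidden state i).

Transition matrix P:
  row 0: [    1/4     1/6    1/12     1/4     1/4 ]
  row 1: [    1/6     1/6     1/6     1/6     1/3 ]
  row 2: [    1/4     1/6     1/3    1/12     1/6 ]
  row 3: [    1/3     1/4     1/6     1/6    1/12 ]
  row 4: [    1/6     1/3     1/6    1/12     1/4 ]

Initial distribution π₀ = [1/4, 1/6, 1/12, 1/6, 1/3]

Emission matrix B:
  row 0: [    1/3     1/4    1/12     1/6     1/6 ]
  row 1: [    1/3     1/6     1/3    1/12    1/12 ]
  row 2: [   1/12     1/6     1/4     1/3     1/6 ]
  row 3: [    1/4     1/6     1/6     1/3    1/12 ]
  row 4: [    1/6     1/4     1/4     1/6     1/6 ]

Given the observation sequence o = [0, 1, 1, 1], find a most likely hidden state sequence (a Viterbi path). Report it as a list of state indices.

path = [0, 4, 1, 4]

t=0: δ = [8.333e-02, 5.556e-02, 6.944e-03, 4.167e-02, 5.556e-02]  (obs o_0=0)
t=1: δ = [5.208e-03, 3.086e-03, 1.543e-03, 3.472e-03, 5.208e-03]  ψ = [0, 4, 1, 0, 0]  (obs o_1=1)
t=2: δ = [3.255e-04, 2.894e-04, 1.447e-04, 2.170e-04, 3.255e-04]  ψ = [0, 4, 4, 0, 0]  (obs o_2=1)
t=3: δ = [2.035e-05, 1.808e-05, 9.042e-06, 1.356e-05, 2.411e-05]  ψ = [0, 4, 4, 0, 1]  (obs o_3=1)
backtrack: best end state = 4; path = [0, 4, 1, 4]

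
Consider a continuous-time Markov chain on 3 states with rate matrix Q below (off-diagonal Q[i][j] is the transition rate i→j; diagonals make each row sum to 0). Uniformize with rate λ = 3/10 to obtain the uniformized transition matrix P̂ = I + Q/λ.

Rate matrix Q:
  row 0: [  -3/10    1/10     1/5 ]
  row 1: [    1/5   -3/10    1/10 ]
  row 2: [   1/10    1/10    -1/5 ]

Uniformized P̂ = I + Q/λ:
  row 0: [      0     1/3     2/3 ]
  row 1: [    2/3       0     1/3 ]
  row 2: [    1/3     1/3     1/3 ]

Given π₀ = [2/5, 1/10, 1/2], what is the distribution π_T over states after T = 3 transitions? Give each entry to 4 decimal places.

t=0: π = [0.4000, 0.1000, 0.5000]
t=1: π = [0.2333, 0.3000, 0.4667]
t=2: π = [0.3556, 0.2333, 0.4111]
t=3: π = [0.2926, 0.2556, 0.4519]

π = [0.2926, 0.2556, 0.4519]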